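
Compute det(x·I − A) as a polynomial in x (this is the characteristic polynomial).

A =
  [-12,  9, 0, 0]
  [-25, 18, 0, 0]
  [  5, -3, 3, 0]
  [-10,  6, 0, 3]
x^4 - 12*x^3 + 54*x^2 - 108*x + 81

Expanding det(x·I − A) (e.g. by cofactor expansion or by noting that A is similar to its Jordan form J, which has the same characteristic polynomial as A) gives
  χ_A(x) = x^4 - 12*x^3 + 54*x^2 - 108*x + 81
which factors as (x - 3)^4. The eigenvalues (with algebraic multiplicities) are λ = 3 with multiplicity 4.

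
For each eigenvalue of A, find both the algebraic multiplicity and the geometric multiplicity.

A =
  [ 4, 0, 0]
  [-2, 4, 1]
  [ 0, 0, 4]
λ = 4: alg = 3, geom = 2

Step 1 — factor the characteristic polynomial to read off the algebraic multiplicities:
  χ_A(x) = (x - 4)^3

Step 2 — compute geometric multiplicities via the rank-nullity identity g(λ) = n − rank(A − λI):
  rank(A − (4)·I) = 1, so dim ker(A − (4)·I) = n − 1 = 2

Summary:
  λ = 4: algebraic multiplicity = 3, geometric multiplicity = 2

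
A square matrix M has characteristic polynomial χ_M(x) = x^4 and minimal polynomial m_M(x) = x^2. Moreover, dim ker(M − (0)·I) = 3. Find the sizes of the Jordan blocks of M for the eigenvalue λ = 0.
Block sizes for λ = 0: [2, 1, 1]

Step 1 — from the characteristic polynomial, algebraic multiplicity of λ = 0 is 4. From dim ker(M − (0)·I) = 3, there are exactly 3 Jordan blocks for λ = 0.
Step 2 — from the minimal polynomial, the factor (x − 0)^2 tells us the largest block for λ = 0 has size 2.
Step 3 — with total size 4, 3 blocks, and largest block 2, the block sizes (in nonincreasing order) are [2, 1, 1].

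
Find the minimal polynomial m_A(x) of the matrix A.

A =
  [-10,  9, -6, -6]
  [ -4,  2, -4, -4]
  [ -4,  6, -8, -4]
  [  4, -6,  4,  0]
x^2 + 8*x + 16

The characteristic polynomial is χ_A(x) = (x + 4)^4, so the eigenvalues are known. The minimal polynomial is
  m_A(x) = Π_λ (x − λ)^{k_λ}
where k_λ is the size of the *largest* Jordan block for λ (equivalently, the smallest k with (A − λI)^k v = 0 for every generalised eigenvector v of λ).

  λ = -4: largest Jordan block has size 2, contributing (x + 4)^2

So m_A(x) = (x + 4)^2 = x^2 + 8*x + 16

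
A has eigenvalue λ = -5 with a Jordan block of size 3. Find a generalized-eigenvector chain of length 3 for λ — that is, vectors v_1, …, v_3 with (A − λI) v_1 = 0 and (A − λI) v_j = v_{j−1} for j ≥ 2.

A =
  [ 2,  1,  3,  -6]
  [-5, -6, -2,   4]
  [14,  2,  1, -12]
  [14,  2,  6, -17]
A Jordan chain for λ = -5 of length 3:
v_1 = (2, -2, 4, 4)ᵀ
v_2 = (7, -5, 14, 14)ᵀ
v_3 = (1, 0, 0, 0)ᵀ

Let N = A − (-5)·I. We want v_3 with N^3 v_3 = 0 but N^2 v_3 ≠ 0; then v_{j-1} := N · v_j for j = 3, …, 2.

Pick v_3 = (1, 0, 0, 0)ᵀ.
Then v_2 = N · v_3 = (7, -5, 14, 14)ᵀ.
Then v_1 = N · v_2 = (2, -2, 4, 4)ᵀ.

Sanity check: (A − (-5)·I) v_1 = (0, 0, 0, 0)ᵀ = 0. ✓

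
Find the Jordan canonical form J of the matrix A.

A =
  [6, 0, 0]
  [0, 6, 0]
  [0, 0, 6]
J_1(6) ⊕ J_1(6) ⊕ J_1(6)

The characteristic polynomial is
  det(x·I − A) = x^3 - 18*x^2 + 108*x - 216 = (x - 6)^3

Eigenvalues and multiplicities (the geometric multiplicity of λ is n − rank(A − λI), which equals the number of Jordan blocks for λ):
  λ = 6: algebraic multiplicity = 3, geometric multiplicity = 3

Determining the block sizes for each eigenvalue:
  λ = 6: gm = am = 3, so every block has size 1 → block sizes [1, 1, 1]

Assembling the blocks gives a Jordan form
J =
  [6, 0, 0]
  [0, 6, 0]
  [0, 0, 6]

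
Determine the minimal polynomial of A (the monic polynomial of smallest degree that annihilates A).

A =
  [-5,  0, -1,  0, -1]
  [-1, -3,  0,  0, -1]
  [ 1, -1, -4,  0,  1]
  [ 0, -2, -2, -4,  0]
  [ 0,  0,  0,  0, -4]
x^3 + 12*x^2 + 48*x + 64

The characteristic polynomial is χ_A(x) = (x + 4)^5, so the eigenvalues are known. The minimal polynomial is
  m_A(x) = Π_λ (x − λ)^{k_λ}
where k_λ is the size of the *largest* Jordan block for λ (equivalently, the smallest k with (A − λI)^k v = 0 for every generalised eigenvector v of λ).

  λ = -4: largest Jordan block has size 3, contributing (x + 4)^3

So m_A(x) = (x + 4)^3 = x^3 + 12*x^2 + 48*x + 64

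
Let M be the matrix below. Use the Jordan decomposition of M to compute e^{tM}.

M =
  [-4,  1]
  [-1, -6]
e^{tM} =
  [t*exp(-5*t) + exp(-5*t), t*exp(-5*t)]
  [-t*exp(-5*t), -t*exp(-5*t) + exp(-5*t)]

Strategy: write M = P · J · P⁻¹ where J is a Jordan canonical form, so e^{tM} = P · e^{tJ} · P⁻¹, and e^{tJ} can be computed block-by-block.

M has Jordan form
J =
  [-5,  1]
  [ 0, -5]
(up to reordering of blocks).

Per-block formulas:
  For a 2×2 Jordan block J_2(-5): exp(t · J_2(-5)) = e^(-5t)·(I + t·N), where N is the 2×2 nilpotent shift.

After assembling e^{tJ} and conjugating by P, we get:

e^{tM} =
  [t*exp(-5*t) + exp(-5*t), t*exp(-5*t)]
  [-t*exp(-5*t), -t*exp(-5*t) + exp(-5*t)]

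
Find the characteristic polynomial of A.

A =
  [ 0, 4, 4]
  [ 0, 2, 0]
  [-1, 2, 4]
x^3 - 6*x^2 + 12*x - 8

Expanding det(x·I − A) (e.g. by cofactor expansion or by noting that A is similar to its Jordan form J, which has the same characteristic polynomial as A) gives
  χ_A(x) = x^3 - 6*x^2 + 12*x - 8
which factors as (x - 2)^3. The eigenvalues (with algebraic multiplicities) are λ = 2 with multiplicity 3.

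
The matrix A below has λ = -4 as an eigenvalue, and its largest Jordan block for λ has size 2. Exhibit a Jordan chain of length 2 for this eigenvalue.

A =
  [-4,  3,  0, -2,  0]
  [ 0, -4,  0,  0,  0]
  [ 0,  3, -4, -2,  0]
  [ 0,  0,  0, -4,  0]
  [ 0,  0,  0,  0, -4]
A Jordan chain for λ = -4 of length 2:
v_1 = (3, 0, 3, 0, 0)ᵀ
v_2 = (0, 1, 0, 0, 0)ᵀ

Let N = A − (-4)·I. We want v_2 with N^2 v_2 = 0 but N^1 v_2 ≠ 0; then v_{j-1} := N · v_j for j = 2, …, 2.

Pick v_2 = (0, 1, 0, 0, 0)ᵀ.
Then v_1 = N · v_2 = (3, 0, 3, 0, 0)ᵀ.

Sanity check: (A − (-4)·I) v_1 = (0, 0, 0, 0, 0)ᵀ = 0. ✓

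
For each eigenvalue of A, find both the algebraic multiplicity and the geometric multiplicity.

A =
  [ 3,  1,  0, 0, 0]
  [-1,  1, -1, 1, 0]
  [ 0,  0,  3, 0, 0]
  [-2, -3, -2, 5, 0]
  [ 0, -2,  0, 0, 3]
λ = 3: alg = 5, geom = 3

Step 1 — factor the characteristic polynomial to read off the algebraic multiplicities:
  χ_A(x) = (x - 3)^5

Step 2 — compute geometric multiplicities via the rank-nullity identity g(λ) = n − rank(A − λI):
  rank(A − (3)·I) = 2, so dim ker(A − (3)·I) = n − 2 = 3

Summary:
  λ = 3: algebraic multiplicity = 5, geometric multiplicity = 3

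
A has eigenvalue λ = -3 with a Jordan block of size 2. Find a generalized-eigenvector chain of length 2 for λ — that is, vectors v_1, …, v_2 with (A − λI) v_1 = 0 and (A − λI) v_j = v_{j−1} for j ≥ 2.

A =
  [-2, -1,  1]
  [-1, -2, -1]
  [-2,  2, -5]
A Jordan chain for λ = -3 of length 2:
v_1 = (1, -1, -2)ᵀ
v_2 = (1, 0, 0)ᵀ

Let N = A − (-3)·I. We want v_2 with N^2 v_2 = 0 but N^1 v_2 ≠ 0; then v_{j-1} := N · v_j for j = 2, …, 2.

Pick v_2 = (1, 0, 0)ᵀ.
Then v_1 = N · v_2 = (1, -1, -2)ᵀ.

Sanity check: (A − (-3)·I) v_1 = (0, 0, 0)ᵀ = 0. ✓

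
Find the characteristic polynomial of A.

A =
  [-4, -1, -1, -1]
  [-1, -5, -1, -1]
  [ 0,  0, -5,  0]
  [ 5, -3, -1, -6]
x^4 + 20*x^3 + 150*x^2 + 500*x + 625

Expanding det(x·I − A) (e.g. by cofactor expansion or by noting that A is similar to its Jordan form J, which has the same characteristic polynomial as A) gives
  χ_A(x) = x^4 + 20*x^3 + 150*x^2 + 500*x + 625
which factors as (x + 5)^4. The eigenvalues (with algebraic multiplicities) are λ = -5 with multiplicity 4.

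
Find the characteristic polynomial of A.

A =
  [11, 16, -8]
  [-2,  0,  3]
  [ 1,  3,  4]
x^3 - 15*x^2 + 75*x - 125

Expanding det(x·I − A) (e.g. by cofactor expansion or by noting that A is similar to its Jordan form J, which has the same characteristic polynomial as A) gives
  χ_A(x) = x^3 - 15*x^2 + 75*x - 125
which factors as (x - 5)^3. The eigenvalues (with algebraic multiplicities) are λ = 5 with multiplicity 3.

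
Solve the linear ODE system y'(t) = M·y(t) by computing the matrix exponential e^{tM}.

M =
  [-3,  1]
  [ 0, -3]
e^{tM} =
  [exp(-3*t), t*exp(-3*t)]
  [0, exp(-3*t)]

Strategy: write M = P · J · P⁻¹ where J is a Jordan canonical form, so e^{tM} = P · e^{tJ} · P⁻¹, and e^{tJ} can be computed block-by-block.

M has Jordan form
J =
  [-3,  1]
  [ 0, -3]
(up to reordering of blocks).

Per-block formulas:
  For a 2×2 Jordan block J_2(-3): exp(t · J_2(-3)) = e^(-3t)·(I + t·N), where N is the 2×2 nilpotent shift.

After assembling e^{tJ} and conjugating by P, we get:

e^{tM} =
  [exp(-3*t), t*exp(-3*t)]
  [0, exp(-3*t)]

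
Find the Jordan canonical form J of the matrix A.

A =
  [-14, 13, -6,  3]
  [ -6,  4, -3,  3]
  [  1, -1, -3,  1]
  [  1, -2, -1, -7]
J_2(-5) ⊕ J_2(-5)

The characteristic polynomial is
  det(x·I − A) = x^4 + 20*x^3 + 150*x^2 + 500*x + 625 = (x + 5)^4

Eigenvalues and multiplicities (the geometric multiplicity of λ is n − rank(A − λI), which equals the number of Jordan blocks for λ):
  λ = -5: algebraic multiplicity = 4, geometric multiplicity = 2

Determining the block sizes for each eigenvalue:
  λ = -5: with am = 4 and gm = 2, the partition is not yet determined (e.g. several partitions of 4 into 2 parts exist). Let N = A − (-5)·I. Computing rank(N^1) = 2, rank(N^2) = 0; the number of blocks of size ≥ j is rank(N^{j−1}) − rank(N^j), giving [2, 2]. So we have 2 block(s) of size 2 → block sizes [2, 2]

Assembling the blocks gives a Jordan form
J =
  [-5,  1,  0,  0]
  [ 0, -5,  0,  0]
  [ 0,  0, -5,  1]
  [ 0,  0,  0, -5]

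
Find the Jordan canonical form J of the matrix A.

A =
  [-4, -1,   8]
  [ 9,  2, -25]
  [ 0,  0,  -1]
J_3(-1)

The characteristic polynomial is
  det(x·I − A) = x^3 + 3*x^2 + 3*x + 1 = (x + 1)^3

Eigenvalues and multiplicities (the geometric multiplicity of λ is n − rank(A − λI), which equals the number of Jordan blocks for λ):
  λ = -1: algebraic multiplicity = 3, geometric multiplicity = 1

Determining the block sizes for each eigenvalue:
  λ = -1: one block (gm = 1), so the single block has size am = 3 → block sizes [3]

Assembling the blocks gives a Jordan form
J =
  [-1,  1,  0]
  [ 0, -1,  1]
  [ 0,  0, -1]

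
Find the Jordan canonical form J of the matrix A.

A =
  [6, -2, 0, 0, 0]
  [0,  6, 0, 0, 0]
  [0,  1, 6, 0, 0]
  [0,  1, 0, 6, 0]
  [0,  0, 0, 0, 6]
J_2(6) ⊕ J_1(6) ⊕ J_1(6) ⊕ J_1(6)

The characteristic polynomial is
  det(x·I − A) = x^5 - 30*x^4 + 360*x^3 - 2160*x^2 + 6480*x - 7776 = (x - 6)^5

Eigenvalues and multiplicities (the geometric multiplicity of λ is n − rank(A − λI), which equals the number of Jordan blocks for λ):
  λ = 6: algebraic multiplicity = 5, geometric multiplicity = 4

Determining the block sizes for each eigenvalue:
  λ = 6: 4 blocks summing to 5 forces exactly one block of size 2 and the rest size 1 → block sizes [2, 1, 1, 1]

Assembling the blocks gives a Jordan form
J =
  [6, 1, 0, 0, 0]
  [0, 6, 0, 0, 0]
  [0, 0, 6, 0, 0]
  [0, 0, 0, 6, 0]
  [0, 0, 0, 0, 6]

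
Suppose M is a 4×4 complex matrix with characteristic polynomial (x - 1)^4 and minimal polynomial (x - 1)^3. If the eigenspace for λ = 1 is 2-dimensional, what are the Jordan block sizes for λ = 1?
Block sizes for λ = 1: [3, 1]

Step 1 — from the characteristic polynomial, algebraic multiplicity of λ = 1 is 4. From dim ker(M − (1)·I) = 2, there are exactly 2 Jordan blocks for λ = 1.
Step 2 — from the minimal polynomial, the factor (x − 1)^3 tells us the largest block for λ = 1 has size 3.
Step 3 — with total size 4, 2 blocks, and largest block 3, the block sizes (in nonincreasing order) are [3, 1].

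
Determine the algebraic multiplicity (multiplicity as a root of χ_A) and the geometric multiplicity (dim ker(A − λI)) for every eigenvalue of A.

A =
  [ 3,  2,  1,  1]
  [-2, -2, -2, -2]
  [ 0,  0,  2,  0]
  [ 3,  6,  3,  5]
λ = 2: alg = 4, geom = 3

Step 1 — factor the characteristic polynomial to read off the algebraic multiplicities:
  χ_A(x) = (x - 2)^4

Step 2 — compute geometric multiplicities via the rank-nullity identity g(λ) = n − rank(A − λI):
  rank(A − (2)·I) = 1, so dim ker(A − (2)·I) = n − 1 = 3

Summary:
  λ = 2: algebraic multiplicity = 4, geometric multiplicity = 3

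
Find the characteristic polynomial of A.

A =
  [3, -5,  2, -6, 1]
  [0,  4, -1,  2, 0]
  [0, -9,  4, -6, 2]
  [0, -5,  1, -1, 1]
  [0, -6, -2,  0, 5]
x^5 - 15*x^4 + 90*x^3 - 270*x^2 + 405*x - 243

Expanding det(x·I − A) (e.g. by cofactor expansion or by noting that A is similar to its Jordan form J, which has the same characteristic polynomial as A) gives
  χ_A(x) = x^5 - 15*x^4 + 90*x^3 - 270*x^2 + 405*x - 243
which factors as (x - 3)^5. The eigenvalues (with algebraic multiplicities) are λ = 3 with multiplicity 5.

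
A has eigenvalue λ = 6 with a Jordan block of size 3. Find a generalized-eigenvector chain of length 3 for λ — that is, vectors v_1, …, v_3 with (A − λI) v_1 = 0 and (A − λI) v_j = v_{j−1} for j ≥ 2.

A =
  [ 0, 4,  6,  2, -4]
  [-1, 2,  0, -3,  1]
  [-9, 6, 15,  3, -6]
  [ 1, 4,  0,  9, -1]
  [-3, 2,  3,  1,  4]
A Jordan chain for λ = 6 of length 3:
v_1 = (-8, 4, -12, -4, -4)ᵀ
v_2 = (-6, -1, -9, 1, -3)ᵀ
v_3 = (1, 0, 0, 0, 0)ᵀ

Let N = A − (6)·I. We want v_3 with N^3 v_3 = 0 but N^2 v_3 ≠ 0; then v_{j-1} := N · v_j for j = 3, …, 2.

Pick v_3 = (1, 0, 0, 0, 0)ᵀ.
Then v_2 = N · v_3 = (-6, -1, -9, 1, -3)ᵀ.
Then v_1 = N · v_2 = (-8, 4, -12, -4, -4)ᵀ.

Sanity check: (A − (6)·I) v_1 = (0, 0, 0, 0, 0)ᵀ = 0. ✓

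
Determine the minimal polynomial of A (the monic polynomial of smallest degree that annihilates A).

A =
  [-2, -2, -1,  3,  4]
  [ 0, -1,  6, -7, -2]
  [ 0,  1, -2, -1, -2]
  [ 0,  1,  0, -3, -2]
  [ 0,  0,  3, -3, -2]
x^2 + 4*x + 4

The characteristic polynomial is χ_A(x) = (x + 2)^5, so the eigenvalues are known. The minimal polynomial is
  m_A(x) = Π_λ (x − λ)^{k_λ}
where k_λ is the size of the *largest* Jordan block for λ (equivalently, the smallest k with (A − λI)^k v = 0 for every generalised eigenvector v of λ).

  λ = -2: largest Jordan block has size 2, contributing (x + 2)^2

So m_A(x) = (x + 2)^2 = x^2 + 4*x + 4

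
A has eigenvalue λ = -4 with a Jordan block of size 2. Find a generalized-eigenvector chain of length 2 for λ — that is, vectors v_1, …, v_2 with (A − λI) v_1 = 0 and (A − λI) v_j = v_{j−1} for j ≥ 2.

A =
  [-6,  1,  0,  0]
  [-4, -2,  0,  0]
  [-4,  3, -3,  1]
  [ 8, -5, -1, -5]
A Jordan chain for λ = -4 of length 2:
v_1 = (-2, -4, -4, 8)ᵀ
v_2 = (1, 0, 0, 0)ᵀ

Let N = A − (-4)·I. We want v_2 with N^2 v_2 = 0 but N^1 v_2 ≠ 0; then v_{j-1} := N · v_j for j = 2, …, 2.

Pick v_2 = (1, 0, 0, 0)ᵀ.
Then v_1 = N · v_2 = (-2, -4, -4, 8)ᵀ.

Sanity check: (A − (-4)·I) v_1 = (0, 0, 0, 0)ᵀ = 0. ✓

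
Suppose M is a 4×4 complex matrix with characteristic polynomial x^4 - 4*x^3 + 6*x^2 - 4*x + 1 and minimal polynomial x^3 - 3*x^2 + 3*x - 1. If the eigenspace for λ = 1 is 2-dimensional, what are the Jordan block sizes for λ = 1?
Block sizes for λ = 1: [3, 1]

Step 1 — from the characteristic polynomial, algebraic multiplicity of λ = 1 is 4. From dim ker(M − (1)·I) = 2, there are exactly 2 Jordan blocks for λ = 1.
Step 2 — from the minimal polynomial, the factor (x − 1)^3 tells us the largest block for λ = 1 has size 3.
Step 3 — with total size 4, 2 blocks, and largest block 3, the block sizes (in nonincreasing order) are [3, 1].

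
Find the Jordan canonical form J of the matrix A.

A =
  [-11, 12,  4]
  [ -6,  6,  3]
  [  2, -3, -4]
J_2(-3) ⊕ J_1(-3)

The characteristic polynomial is
  det(x·I − A) = x^3 + 9*x^2 + 27*x + 27 = (x + 3)^3

Eigenvalues and multiplicities (the geometric multiplicity of λ is n − rank(A − λI), which equals the number of Jordan blocks for λ):
  λ = -3: algebraic multiplicity = 3, geometric multiplicity = 2

Determining the block sizes for each eigenvalue:
  λ = -3: 2 blocks summing to 3 forces exactly one block of size 2 and the rest size 1 → block sizes [2, 1]

Assembling the blocks gives a Jordan form
J =
  [-3,  1,  0]
  [ 0, -3,  0]
  [ 0,  0, -3]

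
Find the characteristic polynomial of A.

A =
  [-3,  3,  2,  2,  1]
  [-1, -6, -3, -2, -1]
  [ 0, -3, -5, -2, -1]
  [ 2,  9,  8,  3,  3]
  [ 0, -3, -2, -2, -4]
x^5 + 15*x^4 + 90*x^3 + 270*x^2 + 405*x + 243

Expanding det(x·I − A) (e.g. by cofactor expansion or by noting that A is similar to its Jordan form J, which has the same characteristic polynomial as A) gives
  χ_A(x) = x^5 + 15*x^4 + 90*x^3 + 270*x^2 + 405*x + 243
which factors as (x + 3)^5. The eigenvalues (with algebraic multiplicities) are λ = -3 with multiplicity 5.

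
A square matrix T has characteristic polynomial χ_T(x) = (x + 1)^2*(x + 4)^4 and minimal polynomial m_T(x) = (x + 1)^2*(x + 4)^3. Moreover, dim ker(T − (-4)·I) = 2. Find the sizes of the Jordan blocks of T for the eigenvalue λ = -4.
Block sizes for λ = -4: [3, 1]

Step 1 — from the characteristic polynomial, algebraic multiplicity of λ = -4 is 4. From dim ker(T − (-4)·I) = 2, there are exactly 2 Jordan blocks for λ = -4.
Step 2 — from the minimal polynomial, the factor (x + 4)^3 tells us the largest block for λ = -4 has size 3.
Step 3 — with total size 4, 2 blocks, and largest block 3, the block sizes (in nonincreasing order) are [3, 1].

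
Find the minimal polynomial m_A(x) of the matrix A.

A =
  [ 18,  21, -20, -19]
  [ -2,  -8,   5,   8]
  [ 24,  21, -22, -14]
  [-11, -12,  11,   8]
x^4 + 4*x^3 - 2*x^2 - 12*x + 9

The characteristic polynomial is χ_A(x) = (x - 1)^2*(x + 3)^2, so the eigenvalues are known. The minimal polynomial is
  m_A(x) = Π_λ (x − λ)^{k_λ}
where k_λ is the size of the *largest* Jordan block for λ (equivalently, the smallest k with (A − λI)^k v = 0 for every generalised eigenvector v of λ).

  λ = -3: largest Jordan block has size 2, contributing (x + 3)^2
  λ = 1: largest Jordan block has size 2, contributing (x − 1)^2

So m_A(x) = (x - 1)^2*(x + 3)^2 = x^4 + 4*x^3 - 2*x^2 - 12*x + 9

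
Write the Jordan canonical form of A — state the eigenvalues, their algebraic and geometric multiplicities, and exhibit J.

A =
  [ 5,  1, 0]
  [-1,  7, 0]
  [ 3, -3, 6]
J_2(6) ⊕ J_1(6)

The characteristic polynomial is
  det(x·I − A) = x^3 - 18*x^2 + 108*x - 216 = (x - 6)^3

Eigenvalues and multiplicities (the geometric multiplicity of λ is n − rank(A − λI), which equals the number of Jordan blocks for λ):
  λ = 6: algebraic multiplicity = 3, geometric multiplicity = 2

Determining the block sizes for each eigenvalue:
  λ = 6: 2 blocks summing to 3 forces exactly one block of size 2 and the rest size 1 → block sizes [2, 1]

Assembling the blocks gives a Jordan form
J =
  [6, 1, 0]
  [0, 6, 0]
  [0, 0, 6]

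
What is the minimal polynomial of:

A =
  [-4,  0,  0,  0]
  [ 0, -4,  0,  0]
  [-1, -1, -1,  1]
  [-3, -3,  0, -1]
x^3 + 6*x^2 + 9*x + 4

The characteristic polynomial is χ_A(x) = (x + 1)^2*(x + 4)^2, so the eigenvalues are known. The minimal polynomial is
  m_A(x) = Π_λ (x − λ)^{k_λ}
where k_λ is the size of the *largest* Jordan block for λ (equivalently, the smallest k with (A − λI)^k v = 0 for every generalised eigenvector v of λ).

  λ = -4: largest Jordan block has size 1, contributing (x + 4)
  λ = -1: largest Jordan block has size 2, contributing (x + 1)^2

So m_A(x) = (x + 1)^2*(x + 4) = x^3 + 6*x^2 + 9*x + 4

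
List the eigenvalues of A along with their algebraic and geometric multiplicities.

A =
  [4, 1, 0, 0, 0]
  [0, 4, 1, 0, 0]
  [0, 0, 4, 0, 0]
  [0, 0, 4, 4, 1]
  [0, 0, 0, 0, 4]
λ = 4: alg = 5, geom = 2

Step 1 — factor the characteristic polynomial to read off the algebraic multiplicities:
  χ_A(x) = (x - 4)^5

Step 2 — compute geometric multiplicities via the rank-nullity identity g(λ) = n − rank(A − λI):
  rank(A − (4)·I) = 3, so dim ker(A − (4)·I) = n − 3 = 2

Summary:
  λ = 4: algebraic multiplicity = 5, geometric multiplicity = 2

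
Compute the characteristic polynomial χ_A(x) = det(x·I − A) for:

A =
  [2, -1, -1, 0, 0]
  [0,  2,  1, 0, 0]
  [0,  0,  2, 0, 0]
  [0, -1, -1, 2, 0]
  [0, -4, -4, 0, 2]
x^5 - 10*x^4 + 40*x^3 - 80*x^2 + 80*x - 32

Expanding det(x·I − A) (e.g. by cofactor expansion or by noting that A is similar to its Jordan form J, which has the same characteristic polynomial as A) gives
  χ_A(x) = x^5 - 10*x^4 + 40*x^3 - 80*x^2 + 80*x - 32
which factors as (x - 2)^5. The eigenvalues (with algebraic multiplicities) are λ = 2 with multiplicity 5.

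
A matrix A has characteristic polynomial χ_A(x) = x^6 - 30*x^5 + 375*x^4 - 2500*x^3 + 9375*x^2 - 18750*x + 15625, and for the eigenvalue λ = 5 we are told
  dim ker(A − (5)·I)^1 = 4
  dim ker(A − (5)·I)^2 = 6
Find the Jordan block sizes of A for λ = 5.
Block sizes for λ = 5: [2, 2, 1, 1]

From the dimensions of kernels of powers, the number of Jordan blocks of size at least j is d_j − d_{j−1} where d_j = dim ker(N^j) (with d_0 = 0). Computing the differences gives [4, 2].
The number of blocks of size exactly k is (#blocks of size ≥ k) − (#blocks of size ≥ k + 1), so the partition is: 2 block(s) of size 1, 2 block(s) of size 2.
In nonincreasing order the block sizes are [2, 2, 1, 1].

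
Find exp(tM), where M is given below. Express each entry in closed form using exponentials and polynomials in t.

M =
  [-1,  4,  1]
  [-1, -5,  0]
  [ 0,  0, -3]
e^{tM} =
  [2*t*exp(-3*t) + exp(-3*t), 4*t*exp(-3*t), t^2*exp(-3*t) + t*exp(-3*t)]
  [-t*exp(-3*t), -2*t*exp(-3*t) + exp(-3*t), -t^2*exp(-3*t)/2]
  [0, 0, exp(-3*t)]

Strategy: write M = P · J · P⁻¹ where J is a Jordan canonical form, so e^{tM} = P · e^{tJ} · P⁻¹, and e^{tJ} can be computed block-by-block.

M has Jordan form
J =
  [-3,  1,  0]
  [ 0, -3,  1]
  [ 0,  0, -3]
(up to reordering of blocks).

Per-block formulas:
  For a 3×3 Jordan block J_3(-3): exp(t · J_3(-3)) = e^(-3t)·(I + t·N + (t^2/2)·N^2), where N is the 3×3 nilpotent shift.

After assembling e^{tJ} and conjugating by P, we get:

e^{tM} =
  [2*t*exp(-3*t) + exp(-3*t), 4*t*exp(-3*t), t^2*exp(-3*t) + t*exp(-3*t)]
  [-t*exp(-3*t), -2*t*exp(-3*t) + exp(-3*t), -t^2*exp(-3*t)/2]
  [0, 0, exp(-3*t)]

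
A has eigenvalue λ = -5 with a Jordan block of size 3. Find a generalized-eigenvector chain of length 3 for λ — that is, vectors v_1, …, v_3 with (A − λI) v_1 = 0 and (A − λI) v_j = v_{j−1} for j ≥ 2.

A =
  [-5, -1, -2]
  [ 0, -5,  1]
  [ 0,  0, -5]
A Jordan chain for λ = -5 of length 3:
v_1 = (-1, 0, 0)ᵀ
v_2 = (-2, 1, 0)ᵀ
v_3 = (0, 0, 1)ᵀ

Let N = A − (-5)·I. We want v_3 with N^3 v_3 = 0 but N^2 v_3 ≠ 0; then v_{j-1} := N · v_j for j = 3, …, 2.

Pick v_3 = (0, 0, 1)ᵀ.
Then v_2 = N · v_3 = (-2, 1, 0)ᵀ.
Then v_1 = N · v_2 = (-1, 0, 0)ᵀ.

Sanity check: (A − (-5)·I) v_1 = (0, 0, 0)ᵀ = 0. ✓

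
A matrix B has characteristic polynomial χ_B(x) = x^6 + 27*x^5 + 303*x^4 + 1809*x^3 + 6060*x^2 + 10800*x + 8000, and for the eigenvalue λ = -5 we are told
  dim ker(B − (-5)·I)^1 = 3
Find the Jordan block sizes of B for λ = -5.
Block sizes for λ = -5: [1, 1, 1]

From the dimensions of kernels of powers, the number of Jordan blocks of size at least j is d_j − d_{j−1} where d_j = dim ker(N^j) (with d_0 = 0). Computing the differences gives [3].
The number of blocks of size exactly k is (#blocks of size ≥ k) − (#blocks of size ≥ k + 1), so the partition is: 3 block(s) of size 1.
In nonincreasing order the block sizes are [1, 1, 1].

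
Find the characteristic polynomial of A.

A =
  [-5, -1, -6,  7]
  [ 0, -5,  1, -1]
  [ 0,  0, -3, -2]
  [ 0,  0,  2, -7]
x^4 + 20*x^3 + 150*x^2 + 500*x + 625

Expanding det(x·I − A) (e.g. by cofactor expansion or by noting that A is similar to its Jordan form J, which has the same characteristic polynomial as A) gives
  χ_A(x) = x^4 + 20*x^3 + 150*x^2 + 500*x + 625
which factors as (x + 5)^4. The eigenvalues (with algebraic multiplicities) are λ = -5 with multiplicity 4.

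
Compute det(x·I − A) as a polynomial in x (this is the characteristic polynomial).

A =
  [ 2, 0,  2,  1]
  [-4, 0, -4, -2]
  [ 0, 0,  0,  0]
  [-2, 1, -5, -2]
x^4

Expanding det(x·I − A) (e.g. by cofactor expansion or by noting that A is similar to its Jordan form J, which has the same characteristic polynomial as A) gives
  χ_A(x) = x^4
which factors as x^4. The eigenvalues (with algebraic multiplicities) are λ = 0 with multiplicity 4.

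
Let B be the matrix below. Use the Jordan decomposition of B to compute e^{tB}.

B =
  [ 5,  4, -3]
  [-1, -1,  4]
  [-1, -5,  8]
e^{tB} =
  [t*exp(4*t) + exp(4*t), -t^2*exp(4*t)/2 + 4*t*exp(4*t), t^2*exp(4*t)/2 - 3*t*exp(4*t)]
  [-t*exp(4*t), t^2*exp(4*t)/2 - 5*t*exp(4*t) + exp(4*t), -t^2*exp(4*t)/2 + 4*t*exp(4*t)]
  [-t*exp(4*t), t^2*exp(4*t)/2 - 5*t*exp(4*t), -t^2*exp(4*t)/2 + 4*t*exp(4*t) + exp(4*t)]

Strategy: write B = P · J · P⁻¹ where J is a Jordan canonical form, so e^{tB} = P · e^{tJ} · P⁻¹, and e^{tJ} can be computed block-by-block.

B has Jordan form
J =
  [4, 1, 0]
  [0, 4, 1]
  [0, 0, 4]
(up to reordering of blocks).

Per-block formulas:
  For a 3×3 Jordan block J_3(4): exp(t · J_3(4)) = e^(4t)·(I + t·N + (t^2/2)·N^2), where N is the 3×3 nilpotent shift.

After assembling e^{tJ} and conjugating by P, we get:

e^{tB} =
  [t*exp(4*t) + exp(4*t), -t^2*exp(4*t)/2 + 4*t*exp(4*t), t^2*exp(4*t)/2 - 3*t*exp(4*t)]
  [-t*exp(4*t), t^2*exp(4*t)/2 - 5*t*exp(4*t) + exp(4*t), -t^2*exp(4*t)/2 + 4*t*exp(4*t)]
  [-t*exp(4*t), t^2*exp(4*t)/2 - 5*t*exp(4*t), -t^2*exp(4*t)/2 + 4*t*exp(4*t) + exp(4*t)]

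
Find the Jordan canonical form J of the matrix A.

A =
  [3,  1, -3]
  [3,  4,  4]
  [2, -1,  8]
J_3(5)

The characteristic polynomial is
  det(x·I − A) = x^3 - 15*x^2 + 75*x - 125 = (x - 5)^3

Eigenvalues and multiplicities (the geometric multiplicity of λ is n − rank(A − λI), which equals the number of Jordan blocks for λ):
  λ = 5: algebraic multiplicity = 3, geometric multiplicity = 1

Determining the block sizes for each eigenvalue:
  λ = 5: one block (gm = 1), so the single block has size am = 3 → block sizes [3]

Assembling the blocks gives a Jordan form
J =
  [5, 1, 0]
  [0, 5, 1]
  [0, 0, 5]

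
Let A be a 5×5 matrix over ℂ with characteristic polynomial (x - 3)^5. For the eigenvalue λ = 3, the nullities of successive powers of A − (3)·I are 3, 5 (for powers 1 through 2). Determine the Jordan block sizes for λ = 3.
Block sizes for λ = 3: [2, 2, 1]

From the dimensions of kernels of powers, the number of Jordan blocks of size at least j is d_j − d_{j−1} where d_j = dim ker(N^j) (with d_0 = 0). Computing the differences gives [3, 2].
The number of blocks of size exactly k is (#blocks of size ≥ k) − (#blocks of size ≥ k + 1), so the partition is: 1 block(s) of size 1, 2 block(s) of size 2.
In nonincreasing order the block sizes are [2, 2, 1].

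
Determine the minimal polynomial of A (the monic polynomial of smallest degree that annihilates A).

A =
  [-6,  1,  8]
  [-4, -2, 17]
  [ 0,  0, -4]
x^3 + 12*x^2 + 48*x + 64

The characteristic polynomial is χ_A(x) = (x + 4)^3, so the eigenvalues are known. The minimal polynomial is
  m_A(x) = Π_λ (x − λ)^{k_λ}
where k_λ is the size of the *largest* Jordan block for λ (equivalently, the smallest k with (A − λI)^k v = 0 for every generalised eigenvector v of λ).

  λ = -4: largest Jordan block has size 3, contributing (x + 4)^3

So m_A(x) = (x + 4)^3 = x^3 + 12*x^2 + 48*x + 64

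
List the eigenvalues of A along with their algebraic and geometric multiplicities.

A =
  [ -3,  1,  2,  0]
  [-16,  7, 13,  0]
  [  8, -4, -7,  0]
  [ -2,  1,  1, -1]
λ = -1: alg = 4, geom = 2

Step 1 — factor the characteristic polynomial to read off the algebraic multiplicities:
  χ_A(x) = (x + 1)^4

Step 2 — compute geometric multiplicities via the rank-nullity identity g(λ) = n − rank(A − λI):
  rank(A − (-1)·I) = 2, so dim ker(A − (-1)·I) = n − 2 = 2

Summary:
  λ = -1: algebraic multiplicity = 4, geometric multiplicity = 2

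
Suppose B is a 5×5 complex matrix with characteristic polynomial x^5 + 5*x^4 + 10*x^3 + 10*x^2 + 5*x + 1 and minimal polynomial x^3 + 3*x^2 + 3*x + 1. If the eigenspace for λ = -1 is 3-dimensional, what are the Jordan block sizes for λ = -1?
Block sizes for λ = -1: [3, 1, 1]

Step 1 — from the characteristic polynomial, algebraic multiplicity of λ = -1 is 5. From dim ker(B − (-1)·I) = 3, there are exactly 3 Jordan blocks for λ = -1.
Step 2 — from the minimal polynomial, the factor (x + 1)^3 tells us the largest block for λ = -1 has size 3.
Step 3 — with total size 5, 3 blocks, and largest block 3, the block sizes (in nonincreasing order) are [3, 1, 1].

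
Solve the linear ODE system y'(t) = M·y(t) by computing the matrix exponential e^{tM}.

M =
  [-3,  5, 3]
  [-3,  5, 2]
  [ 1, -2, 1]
e^{tM} =
  [2*t^2*exp(t) - 4*t*exp(t) + exp(t), -3*t^2*exp(t) + 5*t*exp(t), -t^2*exp(t) + 3*t*exp(t)]
  [t^2*exp(t) - 3*t*exp(t), -3*t^2*exp(t)/2 + 4*t*exp(t) + exp(t), -t^2*exp(t)/2 + 2*t*exp(t)]
  [t^2*exp(t) + t*exp(t), -3*t^2*exp(t)/2 - 2*t*exp(t), -t^2*exp(t)/2 + exp(t)]

Strategy: write M = P · J · P⁻¹ where J is a Jordan canonical form, so e^{tM} = P · e^{tJ} · P⁻¹, and e^{tJ} can be computed block-by-block.

M has Jordan form
J =
  [1, 1, 0]
  [0, 1, 1]
  [0, 0, 1]
(up to reordering of blocks).

Per-block formulas:
  For a 3×3 Jordan block J_3(1): exp(t · J_3(1)) = e^(1t)·(I + t·N + (t^2/2)·N^2), where N is the 3×3 nilpotent shift.

After assembling e^{tJ} and conjugating by P, we get:

e^{tM} =
  [2*t^2*exp(t) - 4*t*exp(t) + exp(t), -3*t^2*exp(t) + 5*t*exp(t), -t^2*exp(t) + 3*t*exp(t)]
  [t^2*exp(t) - 3*t*exp(t), -3*t^2*exp(t)/2 + 4*t*exp(t) + exp(t), -t^2*exp(t)/2 + 2*t*exp(t)]
  [t^2*exp(t) + t*exp(t), -3*t^2*exp(t)/2 - 2*t*exp(t), -t^2*exp(t)/2 + exp(t)]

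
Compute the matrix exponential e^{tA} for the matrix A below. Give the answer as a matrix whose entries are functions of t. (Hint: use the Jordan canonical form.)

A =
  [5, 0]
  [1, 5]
e^{tA} =
  [exp(5*t), 0]
  [t*exp(5*t), exp(5*t)]

Strategy: write A = P · J · P⁻¹ where J is a Jordan canonical form, so e^{tA} = P · e^{tJ} · P⁻¹, and e^{tJ} can be computed block-by-block.

A has Jordan form
J =
  [5, 1]
  [0, 5]
(up to reordering of blocks).

Per-block formulas:
  For a 2×2 Jordan block J_2(5): exp(t · J_2(5)) = e^(5t)·(I + t·N), where N is the 2×2 nilpotent shift.

After assembling e^{tJ} and conjugating by P, we get:

e^{tA} =
  [exp(5*t), 0]
  [t*exp(5*t), exp(5*t)]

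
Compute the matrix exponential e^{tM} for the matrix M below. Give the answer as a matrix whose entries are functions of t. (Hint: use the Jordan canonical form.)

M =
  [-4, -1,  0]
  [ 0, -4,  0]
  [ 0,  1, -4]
e^{tM} =
  [exp(-4*t), -t*exp(-4*t), 0]
  [0, exp(-4*t), 0]
  [0, t*exp(-4*t), exp(-4*t)]

Strategy: write M = P · J · P⁻¹ where J is a Jordan canonical form, so e^{tM} = P · e^{tJ} · P⁻¹, and e^{tJ} can be computed block-by-block.

M has Jordan form
J =
  [-4,  1,  0]
  [ 0, -4,  0]
  [ 0,  0, -4]
(up to reordering of blocks).

Per-block formulas:
  For a 1×1 block at λ = -4: exp(t · [-4]) = [e^(-4t)].
  For a 2×2 Jordan block J_2(-4): exp(t · J_2(-4)) = e^(-4t)·(I + t·N), where N is the 2×2 nilpotent shift.

After assembling e^{tJ} and conjugating by P, we get:

e^{tM} =
  [exp(-4*t), -t*exp(-4*t), 0]
  [0, exp(-4*t), 0]
  [0, t*exp(-4*t), exp(-4*t)]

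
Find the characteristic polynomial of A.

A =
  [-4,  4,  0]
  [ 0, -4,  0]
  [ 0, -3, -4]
x^3 + 12*x^2 + 48*x + 64

Expanding det(x·I − A) (e.g. by cofactor expansion or by noting that A is similar to its Jordan form J, which has the same characteristic polynomial as A) gives
  χ_A(x) = x^3 + 12*x^2 + 48*x + 64
which factors as (x + 4)^3. The eigenvalues (with algebraic multiplicities) are λ = -4 with multiplicity 3.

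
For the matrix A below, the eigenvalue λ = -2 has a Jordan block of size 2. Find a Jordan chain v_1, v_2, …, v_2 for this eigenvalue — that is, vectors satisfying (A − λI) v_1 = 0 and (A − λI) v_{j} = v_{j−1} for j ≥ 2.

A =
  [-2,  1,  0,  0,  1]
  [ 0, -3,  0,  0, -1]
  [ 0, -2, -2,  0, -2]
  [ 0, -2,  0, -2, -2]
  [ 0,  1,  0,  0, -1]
A Jordan chain for λ = -2 of length 2:
v_1 = (1, -1, -2, -2, 1)ᵀ
v_2 = (0, 1, 0, 0, 0)ᵀ

Let N = A − (-2)·I. We want v_2 with N^2 v_2 = 0 but N^1 v_2 ≠ 0; then v_{j-1} := N · v_j for j = 2, …, 2.

Pick v_2 = (0, 1, 0, 0, 0)ᵀ.
Then v_1 = N · v_2 = (1, -1, -2, -2, 1)ᵀ.

Sanity check: (A − (-2)·I) v_1 = (0, 0, 0, 0, 0)ᵀ = 0. ✓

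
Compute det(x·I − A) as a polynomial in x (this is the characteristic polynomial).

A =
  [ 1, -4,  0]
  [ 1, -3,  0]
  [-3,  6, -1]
x^3 + 3*x^2 + 3*x + 1

Expanding det(x·I − A) (e.g. by cofactor expansion or by noting that A is similar to its Jordan form J, which has the same characteristic polynomial as A) gives
  χ_A(x) = x^3 + 3*x^2 + 3*x + 1
which factors as (x + 1)^3. The eigenvalues (with algebraic multiplicities) are λ = -1 with multiplicity 3.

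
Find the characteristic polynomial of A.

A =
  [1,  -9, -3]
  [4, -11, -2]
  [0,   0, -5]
x^3 + 15*x^2 + 75*x + 125

Expanding det(x·I − A) (e.g. by cofactor expansion or by noting that A is similar to its Jordan form J, which has the same characteristic polynomial as A) gives
  χ_A(x) = x^3 + 15*x^2 + 75*x + 125
which factors as (x + 5)^3. The eigenvalues (with algebraic multiplicities) are λ = -5 with multiplicity 3.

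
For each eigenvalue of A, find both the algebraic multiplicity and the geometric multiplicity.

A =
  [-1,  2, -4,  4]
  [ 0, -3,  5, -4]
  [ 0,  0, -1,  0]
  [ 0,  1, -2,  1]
λ = -1: alg = 4, geom = 2

Step 1 — factor the characteristic polynomial to read off the algebraic multiplicities:
  χ_A(x) = (x + 1)^4

Step 2 — compute geometric multiplicities via the rank-nullity identity g(λ) = n − rank(A − λI):
  rank(A − (-1)·I) = 2, so dim ker(A − (-1)·I) = n − 2 = 2

Summary:
  λ = -1: algebraic multiplicity = 4, geometric multiplicity = 2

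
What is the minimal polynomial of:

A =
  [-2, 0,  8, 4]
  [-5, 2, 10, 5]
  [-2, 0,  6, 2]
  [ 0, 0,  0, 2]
x^2 - 4*x + 4

The characteristic polynomial is χ_A(x) = (x - 2)^4, so the eigenvalues are known. The minimal polynomial is
  m_A(x) = Π_λ (x − λ)^{k_λ}
where k_λ is the size of the *largest* Jordan block for λ (equivalently, the smallest k with (A − λI)^k v = 0 for every generalised eigenvector v of λ).

  λ = 2: largest Jordan block has size 2, contributing (x − 2)^2

So m_A(x) = (x - 2)^2 = x^2 - 4*x + 4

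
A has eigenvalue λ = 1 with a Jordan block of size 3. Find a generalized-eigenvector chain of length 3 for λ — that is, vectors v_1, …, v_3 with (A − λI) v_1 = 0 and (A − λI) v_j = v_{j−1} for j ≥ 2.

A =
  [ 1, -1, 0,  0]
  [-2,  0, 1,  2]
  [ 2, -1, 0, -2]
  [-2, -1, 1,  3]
A Jordan chain for λ = 1 of length 3:
v_1 = (2, 0, 4, 0)ᵀ
v_2 = (0, -2, 2, -2)ᵀ
v_3 = (1, 0, 0, 0)ᵀ

Let N = A − (1)·I. We want v_3 with N^3 v_3 = 0 but N^2 v_3 ≠ 0; then v_{j-1} := N · v_j for j = 3, …, 2.

Pick v_3 = (1, 0, 0, 0)ᵀ.
Then v_2 = N · v_3 = (0, -2, 2, -2)ᵀ.
Then v_1 = N · v_2 = (2, 0, 4, 0)ᵀ.

Sanity check: (A − (1)·I) v_1 = (0, 0, 0, 0)ᵀ = 0. ✓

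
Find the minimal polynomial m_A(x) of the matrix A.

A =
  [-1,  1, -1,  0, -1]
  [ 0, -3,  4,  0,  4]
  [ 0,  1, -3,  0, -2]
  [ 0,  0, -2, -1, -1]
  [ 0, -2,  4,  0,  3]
x^3 + 3*x^2 + 3*x + 1

The characteristic polynomial is χ_A(x) = (x + 1)^5, so the eigenvalues are known. The minimal polynomial is
  m_A(x) = Π_λ (x − λ)^{k_λ}
where k_λ is the size of the *largest* Jordan block for λ (equivalently, the smallest k with (A − λI)^k v = 0 for every generalised eigenvector v of λ).

  λ = -1: largest Jordan block has size 3, contributing (x + 1)^3

So m_A(x) = (x + 1)^3 = x^3 + 3*x^2 + 3*x + 1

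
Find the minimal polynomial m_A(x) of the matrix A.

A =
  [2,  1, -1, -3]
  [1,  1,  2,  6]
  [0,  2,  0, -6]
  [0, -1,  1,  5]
x^3 - 6*x^2 + 12*x - 8

The characteristic polynomial is χ_A(x) = (x - 2)^4, so the eigenvalues are known. The minimal polynomial is
  m_A(x) = Π_λ (x − λ)^{k_λ}
where k_λ is the size of the *largest* Jordan block for λ (equivalently, the smallest k with (A − λI)^k v = 0 for every generalised eigenvector v of λ).

  λ = 2: largest Jordan block has size 3, contributing (x − 2)^3

So m_A(x) = (x - 2)^3 = x^3 - 6*x^2 + 12*x - 8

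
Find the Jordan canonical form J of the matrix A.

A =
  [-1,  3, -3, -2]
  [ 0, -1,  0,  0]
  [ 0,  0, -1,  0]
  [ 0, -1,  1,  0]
J_2(-1) ⊕ J_1(-1) ⊕ J_1(0)

The characteristic polynomial is
  det(x·I − A) = x^4 + 3*x^3 + 3*x^2 + x = x*(x + 1)^3

Eigenvalues and multiplicities (the geometric multiplicity of λ is n − rank(A − λI), which equals the number of Jordan blocks for λ):
  λ = -1: algebraic multiplicity = 3, geometric multiplicity = 2
  λ = 0: algebraic multiplicity = 1, geometric multiplicity = 1

Determining the block sizes for each eigenvalue:
  λ = -1: 2 blocks summing to 3 forces exactly one block of size 2 and the rest size 1 → block sizes [2, 1]
  λ = 0: one block (gm = 1), so the single block has size am = 1 → block sizes [1]

Assembling the blocks gives a Jordan form
J =
  [-1,  1,  0, 0]
  [ 0, -1,  0, 0]
  [ 0,  0, -1, 0]
  [ 0,  0,  0, 0]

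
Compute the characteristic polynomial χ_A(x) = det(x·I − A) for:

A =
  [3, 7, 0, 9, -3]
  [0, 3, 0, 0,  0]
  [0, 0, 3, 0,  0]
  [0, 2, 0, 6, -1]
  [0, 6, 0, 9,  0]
x^5 - 15*x^4 + 90*x^3 - 270*x^2 + 405*x - 243

Expanding det(x·I − A) (e.g. by cofactor expansion or by noting that A is similar to its Jordan form J, which has the same characteristic polynomial as A) gives
  χ_A(x) = x^5 - 15*x^4 + 90*x^3 - 270*x^2 + 405*x - 243
which factors as (x - 3)^5. The eigenvalues (with algebraic multiplicities) are λ = 3 with multiplicity 5.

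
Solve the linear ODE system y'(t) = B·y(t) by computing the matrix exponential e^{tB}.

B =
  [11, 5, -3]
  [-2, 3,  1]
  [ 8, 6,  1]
e^{tB} =
  [t^2*exp(5*t) + 6*t*exp(5*t) + exp(5*t), t^2*exp(5*t) + 5*t*exp(5*t), -t^2*exp(5*t)/2 - 3*t*exp(5*t)]
  [-2*t*exp(5*t), -2*t*exp(5*t) + exp(5*t), t*exp(5*t)]
  [2*t^2*exp(5*t) + 8*t*exp(5*t), 2*t^2*exp(5*t) + 6*t*exp(5*t), -t^2*exp(5*t) - 4*t*exp(5*t) + exp(5*t)]

Strategy: write B = P · J · P⁻¹ where J is a Jordan canonical form, so e^{tB} = P · e^{tJ} · P⁻¹, and e^{tJ} can be computed block-by-block.

B has Jordan form
J =
  [5, 1, 0]
  [0, 5, 1]
  [0, 0, 5]
(up to reordering of blocks).

Per-block formulas:
  For a 3×3 Jordan block J_3(5): exp(t · J_3(5)) = e^(5t)·(I + t·N + (t^2/2)·N^2), where N is the 3×3 nilpotent shift.

After assembling e^{tJ} and conjugating by P, we get:

e^{tB} =
  [t^2*exp(5*t) + 6*t*exp(5*t) + exp(5*t), t^2*exp(5*t) + 5*t*exp(5*t), -t^2*exp(5*t)/2 - 3*t*exp(5*t)]
  [-2*t*exp(5*t), -2*t*exp(5*t) + exp(5*t), t*exp(5*t)]
  [2*t^2*exp(5*t) + 8*t*exp(5*t), 2*t^2*exp(5*t) + 6*t*exp(5*t), -t^2*exp(5*t) - 4*t*exp(5*t) + exp(5*t)]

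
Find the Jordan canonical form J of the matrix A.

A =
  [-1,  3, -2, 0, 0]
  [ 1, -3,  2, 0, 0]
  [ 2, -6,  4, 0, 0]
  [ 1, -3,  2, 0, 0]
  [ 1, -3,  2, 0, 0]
J_2(0) ⊕ J_1(0) ⊕ J_1(0) ⊕ J_1(0)

The characteristic polynomial is
  det(x·I − A) = x^5

Eigenvalues and multiplicities (the geometric multiplicity of λ is n − rank(A − λI), which equals the number of Jordan blocks for λ):
  λ = 0: algebraic multiplicity = 5, geometric multiplicity = 4

Determining the block sizes for each eigenvalue:
  λ = 0: 4 blocks summing to 5 forces exactly one block of size 2 and the rest size 1 → block sizes [2, 1, 1, 1]

Assembling the blocks gives a Jordan form
J =
  [0, 1, 0, 0, 0]
  [0, 0, 0, 0, 0]
  [0, 0, 0, 0, 0]
  [0, 0, 0, 0, 0]
  [0, 0, 0, 0, 0]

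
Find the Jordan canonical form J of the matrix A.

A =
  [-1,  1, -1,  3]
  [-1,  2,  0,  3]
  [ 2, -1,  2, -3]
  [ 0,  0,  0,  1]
J_3(1) ⊕ J_1(1)

The characteristic polynomial is
  det(x·I − A) = x^4 - 4*x^3 + 6*x^2 - 4*x + 1 = (x - 1)^4

Eigenvalues and multiplicities (the geometric multiplicity of λ is n − rank(A − λI), which equals the number of Jordan blocks for λ):
  λ = 1: algebraic multiplicity = 4, geometric multiplicity = 2

Determining the block sizes for each eigenvalue:
  λ = 1: with am = 4 and gm = 2, the partition is not yet determined (e.g. several partitions of 4 into 2 parts exist). Let N = A − (1)·I. Computing rank(N^1) = 2, rank(N^2) = 1, rank(N^3) = 0; the number of blocks of size ≥ j is rank(N^{j−1}) − rank(N^j), giving [2, 1, 1]. So we have 1 block(s) of size 3, 1 block(s) of size 1 → block sizes [3, 1]

Assembling the blocks gives a Jordan form
J =
  [1, 1, 0, 0]
  [0, 1, 1, 0]
  [0, 0, 1, 0]
  [0, 0, 0, 1]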